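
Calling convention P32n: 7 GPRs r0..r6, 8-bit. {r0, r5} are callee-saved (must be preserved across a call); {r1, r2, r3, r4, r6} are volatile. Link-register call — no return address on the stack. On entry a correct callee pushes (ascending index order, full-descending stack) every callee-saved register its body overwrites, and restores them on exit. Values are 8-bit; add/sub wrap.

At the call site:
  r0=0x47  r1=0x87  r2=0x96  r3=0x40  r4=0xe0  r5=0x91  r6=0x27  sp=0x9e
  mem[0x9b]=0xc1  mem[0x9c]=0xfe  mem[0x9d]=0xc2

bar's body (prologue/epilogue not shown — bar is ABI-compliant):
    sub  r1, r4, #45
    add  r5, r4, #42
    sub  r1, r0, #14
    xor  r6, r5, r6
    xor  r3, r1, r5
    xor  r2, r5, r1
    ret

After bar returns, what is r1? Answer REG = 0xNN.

prologue: push r5 → mem[0x9d]=0x91, sp=0x9d
body[0] sub  r1, r4, #45 → r1=0xb3
body[1] add  r5, r4, #42 → r5=0x0a
body[2] sub  r1, r0, #14 → r1=0x39
body[3] xor  r6, r5, r6 → r6=0x2d
body[4] xor  r3, r1, r5 → r3=0x33
body[5] xor  r2, r5, r1 → r2=0x33
epilogue: pop r5=0x91, sp=0x9e
r1 is caller-saved → body value

REG = 0x39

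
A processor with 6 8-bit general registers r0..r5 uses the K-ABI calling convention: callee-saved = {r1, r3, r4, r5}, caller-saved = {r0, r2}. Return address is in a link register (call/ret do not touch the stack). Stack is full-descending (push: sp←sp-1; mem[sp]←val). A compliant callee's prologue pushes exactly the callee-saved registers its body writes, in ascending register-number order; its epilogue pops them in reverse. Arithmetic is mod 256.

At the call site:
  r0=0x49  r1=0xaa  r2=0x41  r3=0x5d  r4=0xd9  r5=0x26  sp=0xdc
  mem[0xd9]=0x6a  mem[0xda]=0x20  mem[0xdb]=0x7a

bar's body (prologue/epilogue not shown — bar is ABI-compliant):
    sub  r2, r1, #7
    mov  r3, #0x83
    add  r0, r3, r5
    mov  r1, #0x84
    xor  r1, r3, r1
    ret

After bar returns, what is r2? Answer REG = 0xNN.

prologue: push r1 → mem[0xdb]=0xaa, sp=0xdb
prologue: push r3 → mem[0xda]=0x5d, sp=0xda
body[0] sub  r2, r1, #7 → r2=0xa3
body[1] mov  r3, #0x83 → r3=0x83
body[2] add  r0, r3, r5 → r0=0xa9
body[3] mov  r1, #0x84 → r1=0x84
body[4] xor  r1, r3, r1 → r1=0x07
epilogue: pop r3=0x5d, sp=0xdb
epilogue: pop r1=0xaa, sp=0xdc
r2 is caller-saved → body value

REG = 0xa3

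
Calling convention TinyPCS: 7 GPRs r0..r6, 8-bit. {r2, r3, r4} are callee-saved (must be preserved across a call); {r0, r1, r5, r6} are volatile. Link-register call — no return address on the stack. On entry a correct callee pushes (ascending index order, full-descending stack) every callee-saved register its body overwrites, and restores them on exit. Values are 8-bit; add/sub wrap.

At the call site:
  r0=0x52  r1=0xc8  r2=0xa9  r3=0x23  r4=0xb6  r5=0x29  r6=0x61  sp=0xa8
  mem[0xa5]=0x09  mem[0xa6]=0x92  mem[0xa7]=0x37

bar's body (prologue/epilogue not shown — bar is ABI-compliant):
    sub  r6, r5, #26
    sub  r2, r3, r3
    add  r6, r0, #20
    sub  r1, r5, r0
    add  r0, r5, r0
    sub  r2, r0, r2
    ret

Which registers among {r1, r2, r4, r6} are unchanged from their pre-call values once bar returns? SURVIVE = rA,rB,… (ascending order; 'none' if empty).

prologue: push r2 -> mem[0xa7]=0xa9, sp=0xa7
body[0] sub  r6, r5, #26 -> r6=0x0f
body[1] sub  r2, r3, r3 -> r2=0x00
body[2] add  r6, r0, #20 -> r6=0x66
body[3] sub  r1, r5, r0 -> r1=0xd7
body[4] add  r0, r5, r0 -> r0=0x7b
body[5] sub  r2, r0, r2 -> r2=0x7b
epilogue: pop r2=0xa9, sp=0xa8
r1: caller-saved, written=True
r2: callee-saved, written=True
r4: callee-saved, written=False
r6: caller-saved, written=True

SURVIVE = r2,r4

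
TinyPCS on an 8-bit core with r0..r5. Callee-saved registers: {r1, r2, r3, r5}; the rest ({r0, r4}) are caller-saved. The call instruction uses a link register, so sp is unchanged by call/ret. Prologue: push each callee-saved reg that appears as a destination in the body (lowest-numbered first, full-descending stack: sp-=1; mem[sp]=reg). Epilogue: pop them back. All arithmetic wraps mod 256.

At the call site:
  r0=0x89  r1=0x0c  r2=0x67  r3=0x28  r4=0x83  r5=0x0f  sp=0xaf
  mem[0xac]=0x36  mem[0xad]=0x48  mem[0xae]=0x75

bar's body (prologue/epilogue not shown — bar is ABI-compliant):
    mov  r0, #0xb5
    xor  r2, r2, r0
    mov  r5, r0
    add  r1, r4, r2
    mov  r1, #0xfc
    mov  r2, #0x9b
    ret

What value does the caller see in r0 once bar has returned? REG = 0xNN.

prologue: push r1 → mem[0xae]=0x0c, sp=0xae
prologue: push r2 → mem[0xad]=0x67, sp=0xad
prologue: push r5 → mem[0xac]=0x0f, sp=0xac
body[0] mov  r0, #0xb5 → r0=0xb5
body[1] xor  r2, r2, r0 → r2=0xd2
body[2] mov  r5, r0 → r5=0xb5
body[3] add  r1, r4, r2 → r1=0x55
body[4] mov  r1, #0xfc → r1=0xfc
body[5] mov  r2, #0x9b → r2=0x9b
epilogue: pop r5=0x0f, sp=0xad
epilogue: pop r2=0x67, sp=0xae
epilogue: pop r1=0x0c, sp=0xaf
r0 is caller-saved → body value

REG = 0xb5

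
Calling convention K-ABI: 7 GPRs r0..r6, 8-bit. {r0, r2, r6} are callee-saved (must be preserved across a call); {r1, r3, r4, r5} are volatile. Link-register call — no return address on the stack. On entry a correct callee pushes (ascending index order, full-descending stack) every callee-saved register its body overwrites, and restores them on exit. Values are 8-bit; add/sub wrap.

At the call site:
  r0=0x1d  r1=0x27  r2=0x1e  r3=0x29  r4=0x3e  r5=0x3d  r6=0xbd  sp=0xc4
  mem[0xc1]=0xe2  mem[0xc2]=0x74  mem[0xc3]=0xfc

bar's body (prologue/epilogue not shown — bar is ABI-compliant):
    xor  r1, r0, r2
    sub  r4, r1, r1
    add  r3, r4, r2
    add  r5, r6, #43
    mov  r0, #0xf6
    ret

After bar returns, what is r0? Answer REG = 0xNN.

REG = 0x1d

prologue: push r0 → mem[0xc3]=0x1d, sp=0xc3
body[0] xor  r1, r0, r2 → r1=0x03
body[1] sub  r4, r1, r1 → r4=0x00
body[2] add  r3, r4, r2 → r3=0x1e
body[3] add  r5, r6, #43 → r5=0xe8
body[4] mov  r0, #0xf6 → r0=0xf6
epilogue: pop r0=0x1d, sp=0xc4
r0 is callee-saved → restored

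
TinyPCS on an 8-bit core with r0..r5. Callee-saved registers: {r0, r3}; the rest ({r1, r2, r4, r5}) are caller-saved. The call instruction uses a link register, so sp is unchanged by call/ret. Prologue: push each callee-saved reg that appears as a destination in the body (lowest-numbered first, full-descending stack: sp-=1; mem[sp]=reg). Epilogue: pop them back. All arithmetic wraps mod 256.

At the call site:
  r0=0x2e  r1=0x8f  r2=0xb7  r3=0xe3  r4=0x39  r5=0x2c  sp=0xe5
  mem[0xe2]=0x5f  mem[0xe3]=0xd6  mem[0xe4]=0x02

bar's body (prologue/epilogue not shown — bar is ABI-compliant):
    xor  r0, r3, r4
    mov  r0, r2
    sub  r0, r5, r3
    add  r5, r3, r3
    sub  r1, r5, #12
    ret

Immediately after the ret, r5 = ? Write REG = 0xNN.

prologue: push r0 → mem[0xe4]=0x2e, sp=0xe4
body[0] xor  r0, r3, r4 → r0=0xda
body[1] mov  r0, r2 → r0=0xb7
body[2] sub  r0, r5, r3 → r0=0x49
body[3] add  r5, r3, r3 → r5=0xc6
body[4] sub  r1, r5, #12 → r1=0xba
epilogue: pop r0=0x2e, sp=0xe5
r5 is caller-saved → body value

REG = 0xc6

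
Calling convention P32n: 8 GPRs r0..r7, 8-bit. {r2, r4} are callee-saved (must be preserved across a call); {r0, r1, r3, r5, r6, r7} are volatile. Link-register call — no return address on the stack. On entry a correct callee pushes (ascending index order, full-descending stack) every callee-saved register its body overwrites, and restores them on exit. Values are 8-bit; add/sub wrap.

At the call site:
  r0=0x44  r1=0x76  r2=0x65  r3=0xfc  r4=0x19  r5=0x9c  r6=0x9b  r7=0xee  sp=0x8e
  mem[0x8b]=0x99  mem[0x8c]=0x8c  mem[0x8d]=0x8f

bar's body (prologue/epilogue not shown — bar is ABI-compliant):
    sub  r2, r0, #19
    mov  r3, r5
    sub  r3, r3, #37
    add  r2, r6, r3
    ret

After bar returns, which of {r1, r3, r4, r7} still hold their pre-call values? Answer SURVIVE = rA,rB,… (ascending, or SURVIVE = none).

SURVIVE = r1,r4,r7

prologue: push r2 → mem[0x8d]=0x65, sp=0x8d
body[0] sub  r2, r0, #19 → r2=0x31
body[1] mov  r3, r5 → r3=0x9c
body[2] sub  r3, r3, #37 → r3=0x77
body[3] add  r2, r6, r3 → r2=0x12
epilogue: pop r2=0x65, sp=0x8e
r1: caller-saved, written=False
r3: caller-saved, written=True
r4: callee-saved, written=False
r7: caller-saved, written=False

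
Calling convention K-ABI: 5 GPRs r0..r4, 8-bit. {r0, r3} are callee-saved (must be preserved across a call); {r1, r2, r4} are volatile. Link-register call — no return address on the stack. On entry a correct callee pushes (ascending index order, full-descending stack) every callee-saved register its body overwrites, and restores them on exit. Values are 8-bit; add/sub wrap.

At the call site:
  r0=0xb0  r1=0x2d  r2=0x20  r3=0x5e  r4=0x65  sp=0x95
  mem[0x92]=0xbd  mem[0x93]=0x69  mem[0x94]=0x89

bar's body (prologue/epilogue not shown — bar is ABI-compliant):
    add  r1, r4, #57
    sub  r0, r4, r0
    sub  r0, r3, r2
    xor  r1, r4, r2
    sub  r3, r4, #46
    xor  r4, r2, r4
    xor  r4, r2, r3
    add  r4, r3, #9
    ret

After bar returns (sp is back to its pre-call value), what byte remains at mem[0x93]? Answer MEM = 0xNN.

prologue: push r0 -> mem[0x94]=0xb0, sp=0x94
prologue: push r3 -> mem[0x93]=0x5e, sp=0x93
body[0] add  r1, r4, #57 -> r1=0x9e
body[1] sub  r0, r4, r0 -> r0=0xb5
body[2] sub  r0, r3, r2 -> r0=0x3e
body[3] xor  r1, r4, r2 -> r1=0x45
body[4] sub  r3, r4, #46 -> r3=0x37
body[5] xor  r4, r2, r4 -> r4=0x45
body[6] xor  r4, r2, r3 -> r4=0x17
body[7] add  r4, r3, #9 -> r4=0x40
epilogue: pop r3=0x5e, sp=0x94
epilogue: pop r0=0xb0, sp=0x95
prologue pushed ['r0', 'r3'] at ['0x94', '0x93']

MEM = 0x5e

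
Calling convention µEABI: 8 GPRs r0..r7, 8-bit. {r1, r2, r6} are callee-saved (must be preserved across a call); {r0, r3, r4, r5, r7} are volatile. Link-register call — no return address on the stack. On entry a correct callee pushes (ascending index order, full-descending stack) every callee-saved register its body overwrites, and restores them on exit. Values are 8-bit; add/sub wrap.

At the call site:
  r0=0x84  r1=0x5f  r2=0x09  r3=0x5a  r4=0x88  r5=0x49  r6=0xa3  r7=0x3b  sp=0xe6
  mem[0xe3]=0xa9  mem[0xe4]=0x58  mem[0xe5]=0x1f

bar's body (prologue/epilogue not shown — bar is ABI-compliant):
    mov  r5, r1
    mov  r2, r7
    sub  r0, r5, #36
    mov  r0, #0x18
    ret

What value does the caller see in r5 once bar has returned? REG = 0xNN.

REG = 0x5f

prologue: push r2 → mem[0xe5]=0x09, sp=0xe5
body[0] mov  r5, r1 → r5=0x5f
body[1] mov  r2, r7 → r2=0x3b
body[2] sub  r0, r5, #36 → r0=0x3b
body[3] mov  r0, #0x18 → r0=0x18
epilogue: pop r2=0x09, sp=0xe6
r5 is caller-saved → body value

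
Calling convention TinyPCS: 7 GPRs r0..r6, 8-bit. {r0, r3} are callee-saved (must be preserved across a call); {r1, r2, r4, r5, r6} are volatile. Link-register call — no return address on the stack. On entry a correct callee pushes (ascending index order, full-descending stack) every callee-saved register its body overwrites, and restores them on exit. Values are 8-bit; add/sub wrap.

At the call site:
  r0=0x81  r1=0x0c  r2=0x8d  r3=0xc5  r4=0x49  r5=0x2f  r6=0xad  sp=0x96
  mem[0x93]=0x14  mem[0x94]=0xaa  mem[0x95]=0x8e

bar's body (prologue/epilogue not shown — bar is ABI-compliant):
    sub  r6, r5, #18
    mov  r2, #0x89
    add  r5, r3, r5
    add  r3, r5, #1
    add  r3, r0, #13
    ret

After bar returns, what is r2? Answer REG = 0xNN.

prologue: push r3 → mem[0x95]=0xc5, sp=0x95
body[0] sub  r6, r5, #18 → r6=0x1d
body[1] mov  r2, #0x89 → r2=0x89
body[2] add  r5, r3, r5 → r5=0xf4
body[3] add  r3, r5, #1 → r3=0xf5
body[4] add  r3, r0, #13 → r3=0x8e
epilogue: pop r3=0xc5, sp=0x96
r2 is caller-saved → body value

REG = 0x89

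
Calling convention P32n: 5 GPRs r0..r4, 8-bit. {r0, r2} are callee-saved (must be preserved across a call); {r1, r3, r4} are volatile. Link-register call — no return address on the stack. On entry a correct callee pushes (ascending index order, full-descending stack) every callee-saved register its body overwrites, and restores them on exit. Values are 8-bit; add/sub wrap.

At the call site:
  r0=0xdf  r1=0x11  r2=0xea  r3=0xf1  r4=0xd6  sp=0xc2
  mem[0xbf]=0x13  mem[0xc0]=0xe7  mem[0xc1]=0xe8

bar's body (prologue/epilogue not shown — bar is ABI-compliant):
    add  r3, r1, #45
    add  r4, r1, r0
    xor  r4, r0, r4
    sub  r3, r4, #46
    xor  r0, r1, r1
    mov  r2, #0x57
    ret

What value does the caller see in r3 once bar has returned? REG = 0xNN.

prologue: push r0 → mem[0xc1]=0xdf, sp=0xc1
prologue: push r2 → mem[0xc0]=0xea, sp=0xc0
body[0] add  r3, r1, #45 → r3=0x3e
body[1] add  r4, r1, r0 → r4=0xf0
body[2] xor  r4, r0, r4 → r4=0x2f
body[3] sub  r3, r4, #46 → r3=0x01
body[4] xor  r0, r1, r1 → r0=0x00
body[5] mov  r2, #0x57 → r2=0x57
epilogue: pop r2=0xea, sp=0xc1
epilogue: pop r0=0xdf, sp=0xc2
r3 is caller-saved → body value

REG = 0x01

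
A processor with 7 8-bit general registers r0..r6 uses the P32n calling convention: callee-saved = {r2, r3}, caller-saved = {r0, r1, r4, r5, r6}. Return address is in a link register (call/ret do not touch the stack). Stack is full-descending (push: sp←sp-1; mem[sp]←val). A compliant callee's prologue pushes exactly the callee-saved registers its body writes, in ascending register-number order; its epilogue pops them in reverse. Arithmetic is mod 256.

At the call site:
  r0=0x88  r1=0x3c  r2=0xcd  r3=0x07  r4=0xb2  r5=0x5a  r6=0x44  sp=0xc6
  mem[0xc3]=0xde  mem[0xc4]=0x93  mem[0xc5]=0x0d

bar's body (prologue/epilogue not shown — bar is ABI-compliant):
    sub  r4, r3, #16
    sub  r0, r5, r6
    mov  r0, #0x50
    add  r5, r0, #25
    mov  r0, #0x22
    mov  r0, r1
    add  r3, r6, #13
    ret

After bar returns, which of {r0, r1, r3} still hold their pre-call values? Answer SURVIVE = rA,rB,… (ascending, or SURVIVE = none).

SURVIVE = r1,r3

prologue: push r3 -> mem[0xc5]=0x07, sp=0xc5
body[0] sub  r4, r3, #16 -> r4=0xf7
body[1] sub  r0, r5, r6 -> r0=0x16
body[2] mov  r0, #0x50 -> r0=0x50
body[3] add  r5, r0, #25 -> r5=0x69
body[4] mov  r0, #0x22 -> r0=0x22
body[5] mov  r0, r1 -> r0=0x3c
body[6] add  r3, r6, #13 -> r3=0x51
epilogue: pop r3=0x07, sp=0xc6
r0: caller-saved, written=True
r1: caller-saved, written=False
r3: callee-saved, written=True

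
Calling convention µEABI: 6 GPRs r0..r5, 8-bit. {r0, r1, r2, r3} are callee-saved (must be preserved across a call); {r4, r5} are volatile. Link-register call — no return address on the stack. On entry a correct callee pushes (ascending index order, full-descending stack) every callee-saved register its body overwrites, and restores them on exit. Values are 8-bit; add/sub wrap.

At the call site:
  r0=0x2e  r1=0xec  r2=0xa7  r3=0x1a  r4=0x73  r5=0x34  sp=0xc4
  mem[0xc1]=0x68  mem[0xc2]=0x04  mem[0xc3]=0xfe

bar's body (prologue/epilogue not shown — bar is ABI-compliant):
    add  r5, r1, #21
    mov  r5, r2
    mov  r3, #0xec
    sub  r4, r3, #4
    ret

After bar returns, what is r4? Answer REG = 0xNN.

REG = 0xe8

prologue: push r3 → mem[0xc3]=0x1a, sp=0xc3
body[0] add  r5, r1, #21 → r5=0x01
body[1] mov  r5, r2 → r5=0xa7
body[2] mov  r3, #0xec → r3=0xec
body[3] sub  r4, r3, #4 → r4=0xe8
epilogue: pop r3=0x1a, sp=0xc4
r4 is caller-saved → body value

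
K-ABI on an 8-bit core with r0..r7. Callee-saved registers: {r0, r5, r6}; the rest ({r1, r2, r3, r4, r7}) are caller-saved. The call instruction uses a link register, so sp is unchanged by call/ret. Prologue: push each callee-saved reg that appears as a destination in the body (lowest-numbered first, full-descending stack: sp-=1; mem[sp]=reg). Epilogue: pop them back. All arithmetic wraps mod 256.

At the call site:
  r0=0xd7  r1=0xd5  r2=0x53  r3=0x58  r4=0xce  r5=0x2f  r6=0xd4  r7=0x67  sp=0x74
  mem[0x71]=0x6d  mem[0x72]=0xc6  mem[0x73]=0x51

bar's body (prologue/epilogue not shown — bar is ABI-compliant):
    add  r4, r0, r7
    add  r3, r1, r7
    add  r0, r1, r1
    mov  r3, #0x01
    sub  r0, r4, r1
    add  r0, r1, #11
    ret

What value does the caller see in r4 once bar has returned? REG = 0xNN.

REG = 0x3e

prologue: push r0 -> mem[0x73]=0xd7, sp=0x73
body[0] add  r4, r0, r7 -> r4=0x3e
body[1] add  r3, r1, r7 -> r3=0x3c
body[2] add  r0, r1, r1 -> r0=0xaa
body[3] mov  r3, #0x01 -> r3=0x01
body[4] sub  r0, r4, r1 -> r0=0x69
body[5] add  r0, r1, #11 -> r0=0xe0
epilogue: pop r0=0xd7, sp=0x74
r4 is caller-saved -> body value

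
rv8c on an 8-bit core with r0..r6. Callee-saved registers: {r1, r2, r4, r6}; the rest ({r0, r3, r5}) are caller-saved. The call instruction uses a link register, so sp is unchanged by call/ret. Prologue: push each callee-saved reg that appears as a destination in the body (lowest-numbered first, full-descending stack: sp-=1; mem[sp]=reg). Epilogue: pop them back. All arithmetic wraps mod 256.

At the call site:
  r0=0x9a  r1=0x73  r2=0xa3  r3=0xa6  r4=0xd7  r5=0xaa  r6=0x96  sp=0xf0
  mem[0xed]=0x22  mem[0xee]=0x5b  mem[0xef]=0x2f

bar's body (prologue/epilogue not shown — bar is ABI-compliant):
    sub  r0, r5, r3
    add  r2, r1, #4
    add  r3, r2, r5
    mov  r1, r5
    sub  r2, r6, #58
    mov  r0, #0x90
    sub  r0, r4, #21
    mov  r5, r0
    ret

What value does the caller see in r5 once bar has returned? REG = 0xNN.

REG = 0xc2

prologue: push r1 → mem[0xef]=0x73, sp=0xef
prologue: push r2 → mem[0xee]=0xa3, sp=0xee
body[0] sub  r0, r5, r3 → r0=0x04
body[1] add  r2, r1, #4 → r2=0x77
body[2] add  r3, r2, r5 → r3=0x21
body[3] mov  r1, r5 → r1=0xaa
body[4] sub  r2, r6, #58 → r2=0x5c
body[5] mov  r0, #0x90 → r0=0x90
body[6] sub  r0, r4, #21 → r0=0xc2
body[7] mov  r5, r0 → r5=0xc2
epilogue: pop r2=0xa3, sp=0xef
epilogue: pop r1=0x73, sp=0xf0
r5 is caller-saved → body value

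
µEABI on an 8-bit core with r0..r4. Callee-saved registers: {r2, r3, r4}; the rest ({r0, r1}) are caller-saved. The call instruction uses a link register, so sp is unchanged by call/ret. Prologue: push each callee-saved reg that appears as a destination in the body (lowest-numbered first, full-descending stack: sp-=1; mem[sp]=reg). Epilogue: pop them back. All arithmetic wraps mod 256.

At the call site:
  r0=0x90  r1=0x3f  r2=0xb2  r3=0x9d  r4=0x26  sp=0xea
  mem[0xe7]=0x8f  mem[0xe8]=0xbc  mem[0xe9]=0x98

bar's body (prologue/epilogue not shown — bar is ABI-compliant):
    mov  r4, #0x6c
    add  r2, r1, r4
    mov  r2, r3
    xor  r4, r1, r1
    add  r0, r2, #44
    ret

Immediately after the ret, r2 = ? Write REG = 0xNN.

prologue: push r2 → mem[0xe9]=0xb2, sp=0xe9
prologue: push r4 → mem[0xe8]=0x26, sp=0xe8
body[0] mov  r4, #0x6c → r4=0x6c
body[1] add  r2, r1, r4 → r2=0xab
body[2] mov  r2, r3 → r2=0x9d
body[3] xor  r4, r1, r1 → r4=0x00
body[4] add  r0, r2, #44 → r0=0xc9
epilogue: pop r4=0x26, sp=0xe9
epilogue: pop r2=0xb2, sp=0xea
r2 is callee-saved → restored

REG = 0xb2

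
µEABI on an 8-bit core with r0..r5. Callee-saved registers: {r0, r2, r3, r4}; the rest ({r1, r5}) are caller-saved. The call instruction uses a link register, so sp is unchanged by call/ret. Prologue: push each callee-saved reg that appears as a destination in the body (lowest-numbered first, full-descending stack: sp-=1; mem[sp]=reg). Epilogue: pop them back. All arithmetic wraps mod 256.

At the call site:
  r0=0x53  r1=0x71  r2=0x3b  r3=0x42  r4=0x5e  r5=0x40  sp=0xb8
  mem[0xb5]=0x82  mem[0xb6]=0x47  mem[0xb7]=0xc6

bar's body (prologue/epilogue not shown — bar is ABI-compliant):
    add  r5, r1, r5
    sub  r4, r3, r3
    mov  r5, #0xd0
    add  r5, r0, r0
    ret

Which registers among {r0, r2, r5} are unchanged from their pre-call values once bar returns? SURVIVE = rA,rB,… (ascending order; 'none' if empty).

SURVIVE = r0,r2

prologue: push r4 → mem[0xb7]=0x5e, sp=0xb7
body[0] add  r5, r1, r5 → r5=0xb1
body[1] sub  r4, r3, r3 → r4=0x00
body[2] mov  r5, #0xd0 → r5=0xd0
body[3] add  r5, r0, r0 → r5=0xa6
epilogue: pop r4=0x5e, sp=0xb8
r0: callee-saved, written=False
r2: callee-saved, written=False
r5: caller-saved, written=True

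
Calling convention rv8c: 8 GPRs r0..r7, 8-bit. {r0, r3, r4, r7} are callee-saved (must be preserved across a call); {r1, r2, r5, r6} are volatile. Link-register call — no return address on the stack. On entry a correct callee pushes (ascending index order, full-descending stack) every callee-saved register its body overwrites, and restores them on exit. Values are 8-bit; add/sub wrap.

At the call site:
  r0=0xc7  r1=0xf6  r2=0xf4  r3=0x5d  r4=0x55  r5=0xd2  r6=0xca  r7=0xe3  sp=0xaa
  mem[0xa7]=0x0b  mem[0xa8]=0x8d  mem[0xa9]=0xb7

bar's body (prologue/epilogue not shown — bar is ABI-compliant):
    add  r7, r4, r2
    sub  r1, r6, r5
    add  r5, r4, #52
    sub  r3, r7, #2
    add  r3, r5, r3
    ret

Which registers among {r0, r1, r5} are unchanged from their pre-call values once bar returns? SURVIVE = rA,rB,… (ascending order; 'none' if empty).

prologue: push r3 → mem[0xa9]=0x5d, sp=0xa9
prologue: push r7 → mem[0xa8]=0xe3, sp=0xa8
body[0] add  r7, r4, r2 → r7=0x49
body[1] sub  r1, r6, r5 → r1=0xf8
body[2] add  r5, r4, #52 → r5=0x89
body[3] sub  r3, r7, #2 → r3=0x47
body[4] add  r3, r5, r3 → r3=0xd0
epilogue: pop r7=0xe3, sp=0xa9
epilogue: pop r3=0x5d, sp=0xaa
r0: callee-saved, written=False
r1: caller-saved, written=True
r5: caller-saved, written=True

SURVIVE = r0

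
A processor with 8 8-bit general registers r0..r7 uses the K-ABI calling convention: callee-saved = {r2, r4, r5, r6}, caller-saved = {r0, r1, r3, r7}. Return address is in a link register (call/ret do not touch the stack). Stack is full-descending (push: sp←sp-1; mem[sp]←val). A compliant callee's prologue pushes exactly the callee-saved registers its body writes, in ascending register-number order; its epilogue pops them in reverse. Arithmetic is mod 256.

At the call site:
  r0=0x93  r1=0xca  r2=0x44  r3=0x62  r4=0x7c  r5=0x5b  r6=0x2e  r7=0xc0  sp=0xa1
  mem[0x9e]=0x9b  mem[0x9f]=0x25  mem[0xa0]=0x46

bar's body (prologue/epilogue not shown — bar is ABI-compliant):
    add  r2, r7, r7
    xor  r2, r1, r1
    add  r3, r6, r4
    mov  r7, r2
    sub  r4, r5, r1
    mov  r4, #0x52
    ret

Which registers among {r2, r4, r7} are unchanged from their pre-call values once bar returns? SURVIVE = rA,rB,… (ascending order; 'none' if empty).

SURVIVE = r2,r4

prologue: push r2 -> mem[0xa0]=0x44, sp=0xa0
prologue: push r4 -> mem[0x9f]=0x7c, sp=0x9f
body[0] add  r2, r7, r7 -> r2=0x80
body[1] xor  r2, r1, r1 -> r2=0x00
body[2] add  r3, r6, r4 -> r3=0xaa
body[3] mov  r7, r2 -> r7=0x00
body[4] sub  r4, r5, r1 -> r4=0x91
body[5] mov  r4, #0x52 -> r4=0x52
epilogue: pop r4=0x7c, sp=0xa0
epilogue: pop r2=0x44, sp=0xa1
r2: callee-saved, written=True
r4: callee-saved, written=True
r7: caller-saved, written=True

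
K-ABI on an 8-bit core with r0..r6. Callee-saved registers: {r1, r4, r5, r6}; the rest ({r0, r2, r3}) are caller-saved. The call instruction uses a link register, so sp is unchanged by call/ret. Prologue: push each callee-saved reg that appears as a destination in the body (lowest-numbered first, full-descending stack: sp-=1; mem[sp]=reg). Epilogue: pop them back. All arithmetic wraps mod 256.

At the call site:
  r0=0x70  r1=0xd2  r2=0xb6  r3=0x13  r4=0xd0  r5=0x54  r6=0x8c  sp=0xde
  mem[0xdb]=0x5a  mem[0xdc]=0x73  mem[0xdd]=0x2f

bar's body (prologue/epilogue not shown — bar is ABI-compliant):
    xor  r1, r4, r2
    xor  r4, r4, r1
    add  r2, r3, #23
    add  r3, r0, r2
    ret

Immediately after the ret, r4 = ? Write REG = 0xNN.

REG = 0xd0

prologue: push r1 -> mem[0xdd]=0xd2, sp=0xdd
prologue: push r4 -> mem[0xdc]=0xd0, sp=0xdc
body[0] xor  r1, r4, r2 -> r1=0x66
body[1] xor  r4, r4, r1 -> r4=0xb6
body[2] add  r2, r3, #23 -> r2=0x2a
body[3] add  r3, r0, r2 -> r3=0x9a
epilogue: pop r4=0xd0, sp=0xdd
epilogue: pop r1=0xd2, sp=0xde
r4 is callee-saved -> restored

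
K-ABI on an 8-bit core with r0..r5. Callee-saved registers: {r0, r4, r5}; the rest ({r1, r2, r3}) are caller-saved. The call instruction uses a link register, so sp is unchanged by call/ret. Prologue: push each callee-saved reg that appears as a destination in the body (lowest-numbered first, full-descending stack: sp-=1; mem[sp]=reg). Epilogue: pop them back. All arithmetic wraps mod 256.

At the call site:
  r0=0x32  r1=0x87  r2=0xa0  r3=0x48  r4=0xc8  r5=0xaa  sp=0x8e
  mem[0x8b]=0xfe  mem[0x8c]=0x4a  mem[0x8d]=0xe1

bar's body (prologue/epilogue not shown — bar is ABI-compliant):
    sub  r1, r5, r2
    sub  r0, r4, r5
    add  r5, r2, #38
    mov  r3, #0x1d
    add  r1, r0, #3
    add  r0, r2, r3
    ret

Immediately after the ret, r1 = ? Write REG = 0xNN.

REG = 0x21

prologue: push r0 → mem[0x8d]=0x32, sp=0x8d
prologue: push r5 → mem[0x8c]=0xaa, sp=0x8c
body[0] sub  r1, r5, r2 → r1=0x0a
body[1] sub  r0, r4, r5 → r0=0x1e
body[2] add  r5, r2, #38 → r5=0xc6
body[3] mov  r3, #0x1d → r3=0x1d
body[4] add  r1, r0, #3 → r1=0x21
body[5] add  r0, r2, r3 → r0=0xbd
epilogue: pop r5=0xaa, sp=0x8d
epilogue: pop r0=0x32, sp=0x8e
r1 is caller-saved → body value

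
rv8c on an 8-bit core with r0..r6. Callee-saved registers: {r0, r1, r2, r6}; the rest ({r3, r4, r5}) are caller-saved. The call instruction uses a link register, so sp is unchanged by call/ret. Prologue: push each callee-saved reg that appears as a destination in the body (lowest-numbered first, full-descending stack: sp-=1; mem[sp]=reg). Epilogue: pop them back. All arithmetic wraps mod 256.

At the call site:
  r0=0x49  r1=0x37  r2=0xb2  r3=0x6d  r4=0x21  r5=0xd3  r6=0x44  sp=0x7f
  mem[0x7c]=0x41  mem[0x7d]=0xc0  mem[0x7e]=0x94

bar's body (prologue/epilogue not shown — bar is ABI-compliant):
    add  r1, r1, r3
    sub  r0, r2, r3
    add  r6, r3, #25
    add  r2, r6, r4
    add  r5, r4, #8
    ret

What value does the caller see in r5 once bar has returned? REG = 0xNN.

REG = 0x29

prologue: push r0 -> mem[0x7e]=0x49, sp=0x7e
prologue: push r1 -> mem[0x7d]=0x37, sp=0x7d
prologue: push r2 -> mem[0x7c]=0xb2, sp=0x7c
prologue: push r6 -> mem[0x7b]=0x44, sp=0x7b
body[0] add  r1, r1, r3 -> r1=0xa4
body[1] sub  r0, r2, r3 -> r0=0x45
body[2] add  r6, r3, #25 -> r6=0x86
body[3] add  r2, r6, r4 -> r2=0xa7
body[4] add  r5, r4, #8 -> r5=0x29
epilogue: pop r6=0x44, sp=0x7c
epilogue: pop r2=0xb2, sp=0x7d
epilogue: pop r1=0x37, sp=0x7e
epilogue: pop r0=0x49, sp=0x7f
r5 is caller-saved -> body value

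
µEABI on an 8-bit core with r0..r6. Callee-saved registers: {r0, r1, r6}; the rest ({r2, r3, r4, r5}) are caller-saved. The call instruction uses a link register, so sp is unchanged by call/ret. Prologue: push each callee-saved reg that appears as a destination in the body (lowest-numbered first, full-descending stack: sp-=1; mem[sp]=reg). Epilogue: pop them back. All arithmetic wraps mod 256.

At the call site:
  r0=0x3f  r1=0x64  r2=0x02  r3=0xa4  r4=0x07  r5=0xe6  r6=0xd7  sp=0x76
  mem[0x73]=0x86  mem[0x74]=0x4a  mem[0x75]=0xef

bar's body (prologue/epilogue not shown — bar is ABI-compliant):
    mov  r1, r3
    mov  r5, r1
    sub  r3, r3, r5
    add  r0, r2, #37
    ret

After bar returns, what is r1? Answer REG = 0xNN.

prologue: push r0 → mem[0x75]=0x3f, sp=0x75
prologue: push r1 → mem[0x74]=0x64, sp=0x74
body[0] mov  r1, r3 → r1=0xa4
body[1] mov  r5, r1 → r5=0xa4
body[2] sub  r3, r3, r5 → r3=0x00
body[3] add  r0, r2, #37 → r0=0x27
epilogue: pop r1=0x64, sp=0x75
epilogue: pop r0=0x3f, sp=0x76
r1 is callee-saved → restored

REG = 0x64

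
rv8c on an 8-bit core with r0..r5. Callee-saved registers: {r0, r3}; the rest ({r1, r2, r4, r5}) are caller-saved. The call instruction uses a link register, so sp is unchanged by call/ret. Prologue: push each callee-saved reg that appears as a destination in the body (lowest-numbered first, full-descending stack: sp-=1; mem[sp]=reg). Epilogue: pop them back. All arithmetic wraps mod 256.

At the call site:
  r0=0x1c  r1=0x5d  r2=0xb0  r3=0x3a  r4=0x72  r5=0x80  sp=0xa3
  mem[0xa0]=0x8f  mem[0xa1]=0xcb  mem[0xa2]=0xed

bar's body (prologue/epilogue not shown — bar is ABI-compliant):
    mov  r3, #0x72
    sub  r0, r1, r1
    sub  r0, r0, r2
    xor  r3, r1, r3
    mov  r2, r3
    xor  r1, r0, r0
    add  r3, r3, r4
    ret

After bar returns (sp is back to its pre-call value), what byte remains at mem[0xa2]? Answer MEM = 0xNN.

MEM = 0x1c

prologue: push r0 → mem[0xa2]=0x1c, sp=0xa2
prologue: push r3 → mem[0xa1]=0x3a, sp=0xa1
body[0] mov  r3, #0x72 → r3=0x72
body[1] sub  r0, r1, r1 → r0=0x00
body[2] sub  r0, r0, r2 → r0=0x50
body[3] xor  r3, r1, r3 → r3=0x2f
body[4] mov  r2, r3 → r2=0x2f
body[5] xor  r1, r0, r0 → r1=0x00
body[6] add  r3, r3, r4 → r3=0xa1
epilogue: pop r3=0x3a, sp=0xa2
epilogue: pop r0=0x1c, sp=0xa3
prologue pushed ['r0', 'r3'] at ['0xa2', '0xa1']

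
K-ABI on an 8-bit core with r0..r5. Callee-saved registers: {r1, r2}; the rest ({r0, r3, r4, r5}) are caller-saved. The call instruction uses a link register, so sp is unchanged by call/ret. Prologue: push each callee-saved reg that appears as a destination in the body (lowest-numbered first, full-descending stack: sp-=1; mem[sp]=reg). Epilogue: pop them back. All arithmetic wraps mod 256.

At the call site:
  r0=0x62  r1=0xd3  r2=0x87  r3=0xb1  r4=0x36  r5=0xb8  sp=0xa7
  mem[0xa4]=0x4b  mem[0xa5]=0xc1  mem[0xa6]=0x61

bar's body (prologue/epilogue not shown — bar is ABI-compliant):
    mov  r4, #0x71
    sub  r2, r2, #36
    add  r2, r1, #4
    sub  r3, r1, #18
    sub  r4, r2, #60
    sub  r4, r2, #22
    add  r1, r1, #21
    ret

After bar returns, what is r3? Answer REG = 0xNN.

prologue: push r1 -> mem[0xa6]=0xd3, sp=0xa6
prologue: push r2 -> mem[0xa5]=0x87, sp=0xa5
body[0] mov  r4, #0x71 -> r4=0x71
body[1] sub  r2, r2, #36 -> r2=0x63
body[2] add  r2, r1, #4 -> r2=0xd7
body[3] sub  r3, r1, #18 -> r3=0xc1
body[4] sub  r4, r2, #60 -> r4=0x9b
body[5] sub  r4, r2, #22 -> r4=0xc1
body[6] add  r1, r1, #21 -> r1=0xe8
epilogue: pop r2=0x87, sp=0xa6
epilogue: pop r1=0xd3, sp=0xa7
r3 is caller-saved -> body value

REG = 0xc1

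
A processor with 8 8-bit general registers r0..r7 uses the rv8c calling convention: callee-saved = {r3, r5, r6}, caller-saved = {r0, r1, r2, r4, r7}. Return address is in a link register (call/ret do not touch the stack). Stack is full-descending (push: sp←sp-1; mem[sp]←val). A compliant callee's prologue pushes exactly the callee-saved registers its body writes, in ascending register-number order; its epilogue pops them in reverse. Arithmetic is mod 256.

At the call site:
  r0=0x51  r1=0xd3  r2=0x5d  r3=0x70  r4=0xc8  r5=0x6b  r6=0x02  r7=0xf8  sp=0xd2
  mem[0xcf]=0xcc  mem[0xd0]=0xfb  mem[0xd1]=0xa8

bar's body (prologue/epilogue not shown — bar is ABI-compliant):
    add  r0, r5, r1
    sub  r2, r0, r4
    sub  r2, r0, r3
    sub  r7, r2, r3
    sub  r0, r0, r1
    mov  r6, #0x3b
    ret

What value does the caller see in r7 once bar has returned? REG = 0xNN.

REG = 0x5e

prologue: push r6 -> mem[0xd1]=0x02, sp=0xd1
body[0] add  r0, r5, r1 -> r0=0x3e
body[1] sub  r2, r0, r4 -> r2=0x76
body[2] sub  r2, r0, r3 -> r2=0xce
body[3] sub  r7, r2, r3 -> r7=0x5e
body[4] sub  r0, r0, r1 -> r0=0x6b
body[5] mov  r6, #0x3b -> r6=0x3b
epilogue: pop r6=0x02, sp=0xd2
r7 is caller-saved -> body value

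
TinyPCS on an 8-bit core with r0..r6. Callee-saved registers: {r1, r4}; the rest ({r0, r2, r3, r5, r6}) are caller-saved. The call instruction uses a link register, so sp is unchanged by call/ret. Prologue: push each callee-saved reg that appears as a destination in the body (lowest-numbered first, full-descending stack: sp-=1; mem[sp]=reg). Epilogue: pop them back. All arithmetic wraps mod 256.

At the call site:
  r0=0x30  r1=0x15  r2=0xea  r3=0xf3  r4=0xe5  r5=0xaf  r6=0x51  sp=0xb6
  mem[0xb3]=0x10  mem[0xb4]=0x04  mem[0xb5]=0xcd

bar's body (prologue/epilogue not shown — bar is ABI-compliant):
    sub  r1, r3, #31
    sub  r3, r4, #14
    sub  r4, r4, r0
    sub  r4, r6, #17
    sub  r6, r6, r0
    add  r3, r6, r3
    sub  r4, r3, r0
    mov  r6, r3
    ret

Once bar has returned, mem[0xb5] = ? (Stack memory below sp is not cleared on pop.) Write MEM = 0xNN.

MEM = 0x15

prologue: push r1 → mem[0xb5]=0x15, sp=0xb5
prologue: push r4 → mem[0xb4]=0xe5, sp=0xb4
body[0] sub  r1, r3, #31 → r1=0xd4
body[1] sub  r3, r4, #14 → r3=0xd7
body[2] sub  r4, r4, r0 → r4=0xb5
body[3] sub  r4, r6, #17 → r4=0x40
body[4] sub  r6, r6, r0 → r6=0x21
body[5] add  r3, r6, r3 → r3=0xf8
body[6] sub  r4, r3, r0 → r4=0xc8
body[7] mov  r6, r3 → r6=0xf8
epilogue: pop r4=0xe5, sp=0xb5
epilogue: pop r1=0x15, sp=0xb6
prologue pushed ['r1', 'r4'] at ['0xb5', '0xb4']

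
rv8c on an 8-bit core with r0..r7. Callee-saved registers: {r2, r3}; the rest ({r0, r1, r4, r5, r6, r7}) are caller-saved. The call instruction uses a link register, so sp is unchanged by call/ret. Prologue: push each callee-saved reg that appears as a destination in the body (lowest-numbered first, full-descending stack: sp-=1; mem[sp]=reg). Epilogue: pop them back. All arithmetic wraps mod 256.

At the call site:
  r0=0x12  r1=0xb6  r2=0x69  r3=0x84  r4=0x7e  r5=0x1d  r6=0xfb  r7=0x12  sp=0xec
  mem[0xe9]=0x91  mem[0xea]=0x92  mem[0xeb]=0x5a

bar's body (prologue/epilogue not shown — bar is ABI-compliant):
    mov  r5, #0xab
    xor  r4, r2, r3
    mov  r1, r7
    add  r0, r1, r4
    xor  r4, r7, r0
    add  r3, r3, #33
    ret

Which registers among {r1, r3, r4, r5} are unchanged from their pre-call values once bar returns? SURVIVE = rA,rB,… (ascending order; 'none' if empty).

SURVIVE = r3

prologue: push r3 -> mem[0xeb]=0x84, sp=0xeb
body[0] mov  r5, #0xab -> r5=0xab
body[1] xor  r4, r2, r3 -> r4=0xed
body[2] mov  r1, r7 -> r1=0x12
body[3] add  r0, r1, r4 -> r0=0xff
body[4] xor  r4, r7, r0 -> r4=0xed
body[5] add  r3, r3, #33 -> r3=0xa5
epilogue: pop r3=0x84, sp=0xec
r1: caller-saved, written=True
r3: callee-saved, written=True
r4: caller-saved, written=True
r5: caller-saved, written=True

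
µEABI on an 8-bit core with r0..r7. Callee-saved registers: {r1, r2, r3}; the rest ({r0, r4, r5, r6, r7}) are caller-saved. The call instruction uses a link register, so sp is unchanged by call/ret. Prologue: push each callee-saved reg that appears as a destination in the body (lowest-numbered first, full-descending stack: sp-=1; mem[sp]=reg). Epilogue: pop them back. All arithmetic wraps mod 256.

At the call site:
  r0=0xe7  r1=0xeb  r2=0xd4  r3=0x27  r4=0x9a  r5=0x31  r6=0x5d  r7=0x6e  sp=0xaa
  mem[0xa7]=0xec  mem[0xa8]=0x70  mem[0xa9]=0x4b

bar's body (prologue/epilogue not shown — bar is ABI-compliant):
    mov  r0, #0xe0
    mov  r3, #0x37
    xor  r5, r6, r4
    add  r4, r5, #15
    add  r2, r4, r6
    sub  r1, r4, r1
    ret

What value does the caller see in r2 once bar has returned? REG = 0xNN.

REG = 0xd4

prologue: push r1 -> mem[0xa9]=0xeb, sp=0xa9
prologue: push r2 -> mem[0xa8]=0xd4, sp=0xa8
prologue: push r3 -> mem[0xa7]=0x27, sp=0xa7
body[0] mov  r0, #0xe0 -> r0=0xe0
body[1] mov  r3, #0x37 -> r3=0x37
body[2] xor  r5, r6, r4 -> r5=0xc7
body[3] add  r4, r5, #15 -> r4=0xd6
body[4] add  r2, r4, r6 -> r2=0x33
body[5] sub  r1, r4, r1 -> r1=0xeb
epilogue: pop r3=0x27, sp=0xa8
epilogue: pop r2=0xd4, sp=0xa9
epilogue: pop r1=0xeb, sp=0xaa
r2 is callee-saved -> restored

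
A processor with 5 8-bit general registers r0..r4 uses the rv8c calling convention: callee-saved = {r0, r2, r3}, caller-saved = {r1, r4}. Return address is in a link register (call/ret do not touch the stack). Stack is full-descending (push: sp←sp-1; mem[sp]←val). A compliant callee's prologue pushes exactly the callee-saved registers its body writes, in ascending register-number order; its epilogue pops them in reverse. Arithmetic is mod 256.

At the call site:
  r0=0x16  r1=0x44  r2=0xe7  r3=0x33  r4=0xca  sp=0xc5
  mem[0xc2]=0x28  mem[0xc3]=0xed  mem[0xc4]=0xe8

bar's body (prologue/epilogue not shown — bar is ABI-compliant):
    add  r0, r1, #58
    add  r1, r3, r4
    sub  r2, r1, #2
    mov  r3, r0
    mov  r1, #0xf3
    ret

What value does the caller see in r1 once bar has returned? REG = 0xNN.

REG = 0xf3

prologue: push r0 → mem[0xc4]=0x16, sp=0xc4
prologue: push r2 → mem[0xc3]=0xe7, sp=0xc3
prologue: push r3 → mem[0xc2]=0x33, sp=0xc2
body[0] add  r0, r1, #58 → r0=0x7e
body[1] add  r1, r3, r4 → r1=0xfd
body[2] sub  r2, r1, #2 → r2=0xfb
body[3] mov  r3, r0 → r3=0x7e
body[4] mov  r1, #0xf3 → r1=0xf3
epilogue: pop r3=0x33, sp=0xc3
epilogue: pop r2=0xe7, sp=0xc4
epilogue: pop r0=0x16, sp=0xc5
r1 is caller-saved → body value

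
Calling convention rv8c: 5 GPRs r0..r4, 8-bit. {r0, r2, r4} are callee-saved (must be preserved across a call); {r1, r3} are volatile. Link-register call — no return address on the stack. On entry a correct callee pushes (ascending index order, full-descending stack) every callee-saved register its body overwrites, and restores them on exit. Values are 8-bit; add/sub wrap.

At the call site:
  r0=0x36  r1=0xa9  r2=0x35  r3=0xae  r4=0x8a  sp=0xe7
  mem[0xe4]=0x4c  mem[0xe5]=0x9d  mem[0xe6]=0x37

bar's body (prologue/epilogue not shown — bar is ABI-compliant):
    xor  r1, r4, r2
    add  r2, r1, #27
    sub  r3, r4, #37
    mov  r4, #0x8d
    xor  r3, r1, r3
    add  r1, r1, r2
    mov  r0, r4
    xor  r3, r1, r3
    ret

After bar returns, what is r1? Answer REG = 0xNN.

REG = 0x99

prologue: push r0 -> mem[0xe6]=0x36, sp=0xe6
prologue: push r2 -> mem[0xe5]=0x35, sp=0xe5
prologue: push r4 -> mem[0xe4]=0x8a, sp=0xe4
body[0] xor  r1, r4, r2 -> r1=0xbf
body[1] add  r2, r1, #27 -> r2=0xda
body[2] sub  r3, r4, #37 -> r3=0x65
body[3] mov  r4, #0x8d -> r4=0x8d
body[4] xor  r3, r1, r3 -> r3=0xda
body[5] add  r1, r1, r2 -> r1=0x99
body[6] mov  r0, r4 -> r0=0x8d
body[7] xor  r3, r1, r3 -> r3=0x43
epilogue: pop r4=0x8a, sp=0xe5
epilogue: pop r2=0x35, sp=0xe6
epilogue: pop r0=0x36, sp=0xe7
r1 is caller-saved -> body value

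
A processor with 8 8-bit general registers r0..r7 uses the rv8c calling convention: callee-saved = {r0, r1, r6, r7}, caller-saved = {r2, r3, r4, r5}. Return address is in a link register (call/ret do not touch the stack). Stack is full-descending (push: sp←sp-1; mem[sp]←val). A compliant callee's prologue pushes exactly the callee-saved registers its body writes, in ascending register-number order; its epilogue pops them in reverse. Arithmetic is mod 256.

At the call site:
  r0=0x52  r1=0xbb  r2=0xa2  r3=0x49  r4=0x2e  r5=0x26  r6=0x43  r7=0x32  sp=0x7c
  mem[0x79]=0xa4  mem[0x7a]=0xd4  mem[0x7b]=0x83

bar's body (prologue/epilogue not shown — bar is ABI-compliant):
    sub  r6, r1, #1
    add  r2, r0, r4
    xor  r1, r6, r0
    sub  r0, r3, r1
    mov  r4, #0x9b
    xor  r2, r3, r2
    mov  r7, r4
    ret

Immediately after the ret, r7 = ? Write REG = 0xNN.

prologue: push r0 -> mem[0x7b]=0x52, sp=0x7b
prologue: push r1 -> mem[0x7a]=0xbb, sp=0x7a
prologue: push r6 -> mem[0x79]=0x43, sp=0x79
prologue: push r7 -> mem[0x78]=0x32, sp=0x78
body[0] sub  r6, r1, #1 -> r6=0xba
body[1] add  r2, r0, r4 -> r2=0x80
body[2] xor  r1, r6, r0 -> r1=0xe8
body[3] sub  r0, r3, r1 -> r0=0x61
body[4] mov  r4, #0x9b -> r4=0x9b
body[5] xor  r2, r3, r2 -> r2=0xc9
body[6] mov  r7, r4 -> r7=0x9b
epilogue: pop r7=0x32, sp=0x79
epilogue: pop r6=0x43, sp=0x7a
epilogue: pop r1=0xbb, sp=0x7b
epilogue: pop r0=0x52, sp=0x7c
r7 is callee-saved -> restored

REG = 0x32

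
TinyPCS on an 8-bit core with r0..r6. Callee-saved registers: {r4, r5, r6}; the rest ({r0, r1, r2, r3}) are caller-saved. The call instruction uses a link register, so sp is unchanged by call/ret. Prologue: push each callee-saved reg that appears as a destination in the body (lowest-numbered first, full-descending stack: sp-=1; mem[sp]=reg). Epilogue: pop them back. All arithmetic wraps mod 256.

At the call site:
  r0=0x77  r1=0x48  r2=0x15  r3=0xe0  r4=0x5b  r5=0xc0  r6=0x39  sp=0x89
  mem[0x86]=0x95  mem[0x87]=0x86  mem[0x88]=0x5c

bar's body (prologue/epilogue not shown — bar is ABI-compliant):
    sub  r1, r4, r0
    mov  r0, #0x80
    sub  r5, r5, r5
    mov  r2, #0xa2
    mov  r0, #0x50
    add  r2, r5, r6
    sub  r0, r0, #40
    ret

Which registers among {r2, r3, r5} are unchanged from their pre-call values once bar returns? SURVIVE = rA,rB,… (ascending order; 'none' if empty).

prologue: push r5 → mem[0x88]=0xc0, sp=0x88
body[0] sub  r1, r4, r0 → r1=0xe4
body[1] mov  r0, #0x80 → r0=0x80
body[2] sub  r5, r5, r5 → r5=0x00
body[3] mov  r2, #0xa2 → r2=0xa2
body[4] mov  r0, #0x50 → r0=0x50
body[5] add  r2, r5, r6 → r2=0x39
body[6] sub  r0, r0, #40 → r0=0x28
epilogue: pop r5=0xc0, sp=0x89
r2: caller-saved, written=True
r3: caller-saved, written=False
r5: callee-saved, written=True

SURVIVE = r3,r5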